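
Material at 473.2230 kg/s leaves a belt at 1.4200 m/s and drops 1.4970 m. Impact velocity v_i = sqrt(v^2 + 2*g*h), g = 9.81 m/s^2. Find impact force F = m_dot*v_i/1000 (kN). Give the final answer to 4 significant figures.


v_i = sqrt(1.4200^2 + 2*9.81*1.4970) = 5.60246 m/s
F = 473.2230 * 5.60246 / 1000
F = 2.651 kN


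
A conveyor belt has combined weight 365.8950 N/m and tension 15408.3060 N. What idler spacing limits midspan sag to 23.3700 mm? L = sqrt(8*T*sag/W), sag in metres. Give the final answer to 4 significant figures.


sag = 23.3700/1000 = 0.023370 m
L = sqrt(8 * 15408.3060 * 0.023370 / 365.8950)
L = 2.806 m


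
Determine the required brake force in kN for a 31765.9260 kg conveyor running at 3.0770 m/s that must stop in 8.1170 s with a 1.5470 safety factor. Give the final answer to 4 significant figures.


F = 31765.9260 * 3.0770 / 8.1170 * 1.5470 / 1000
F = 18.63 kN


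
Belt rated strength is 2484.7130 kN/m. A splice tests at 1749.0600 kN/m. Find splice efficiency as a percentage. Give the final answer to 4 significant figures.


Eff = 1749.0600 / 2484.7130 * 100
Eff = 70.39 %


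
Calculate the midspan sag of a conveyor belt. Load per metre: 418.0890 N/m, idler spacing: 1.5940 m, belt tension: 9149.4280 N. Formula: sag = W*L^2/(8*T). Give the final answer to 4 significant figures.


sag = 418.0890 * 1.5940^2 / (8 * 9149.4280)
sag = 0.01451 m


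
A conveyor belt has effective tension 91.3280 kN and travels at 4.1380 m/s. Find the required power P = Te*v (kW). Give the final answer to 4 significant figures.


P = Te * v = 91.3280 * 4.1380
P = 377.9 kW


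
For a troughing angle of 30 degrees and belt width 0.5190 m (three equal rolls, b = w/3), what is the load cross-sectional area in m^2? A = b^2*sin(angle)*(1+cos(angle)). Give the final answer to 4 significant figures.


b = 0.5190/3 = 0.173 m
A = 0.173^2 * sin(30 deg) * (1 + cos(30 deg))
A = 0.02792 m^2


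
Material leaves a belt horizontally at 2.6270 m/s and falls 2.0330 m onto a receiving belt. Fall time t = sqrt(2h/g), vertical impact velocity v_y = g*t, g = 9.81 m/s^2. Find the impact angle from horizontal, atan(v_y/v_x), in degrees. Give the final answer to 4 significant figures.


t = sqrt(2*2.0330/9.81) = 0.643797 s
v_y = 9.81 * 0.643797 = 6.31565 m/s
angle = atan(6.31565 / 2.6270) = 67.42 deg


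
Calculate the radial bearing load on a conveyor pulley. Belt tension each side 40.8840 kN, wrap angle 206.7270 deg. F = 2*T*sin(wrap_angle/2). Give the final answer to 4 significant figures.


F = 2 * 40.8840 * sin(206.7270/2 deg)
F = 79.55 kN


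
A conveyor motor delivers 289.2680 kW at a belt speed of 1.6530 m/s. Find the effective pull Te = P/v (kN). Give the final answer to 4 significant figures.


Te = P / v = 289.2680 / 1.6530
Te = 175.0 kN


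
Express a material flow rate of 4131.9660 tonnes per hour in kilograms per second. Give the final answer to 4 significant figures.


m_dot = 4131.9660 * 1000 / 3600
m_dot = 1148 kg/s


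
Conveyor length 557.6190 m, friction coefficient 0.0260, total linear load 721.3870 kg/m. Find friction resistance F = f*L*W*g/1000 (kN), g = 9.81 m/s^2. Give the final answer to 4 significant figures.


F = 0.0260 * 557.6190 * 721.3870 * 9.81 / 1000
F = 102.6 kN


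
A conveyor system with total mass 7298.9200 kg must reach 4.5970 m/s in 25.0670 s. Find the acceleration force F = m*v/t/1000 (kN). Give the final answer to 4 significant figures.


F = 7298.9200 * 4.5970 / 25.0670 / 1000
F = 1.339 kN


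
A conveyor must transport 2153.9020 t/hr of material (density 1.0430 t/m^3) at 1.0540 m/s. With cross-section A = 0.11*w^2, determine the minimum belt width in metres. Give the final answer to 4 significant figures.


A_req = 2153.9020 / (1.0540 * 1.0430 * 3600) = 0.54425 m^2
w = sqrt(0.54425 / 0.11)
w = 2.224 m


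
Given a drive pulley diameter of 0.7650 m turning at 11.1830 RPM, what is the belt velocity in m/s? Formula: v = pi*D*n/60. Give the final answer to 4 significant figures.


v = pi * 0.7650 * 11.1830 / 60
v = 0.4479 m/s


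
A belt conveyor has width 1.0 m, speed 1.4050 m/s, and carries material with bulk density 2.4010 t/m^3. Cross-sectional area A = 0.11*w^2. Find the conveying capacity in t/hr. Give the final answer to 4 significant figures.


A = 0.11 * 1.0^2 = 0.11 m^2
C = 0.11 * 1.4050 * 2.4010 * 3600
C = 1336 t/hr


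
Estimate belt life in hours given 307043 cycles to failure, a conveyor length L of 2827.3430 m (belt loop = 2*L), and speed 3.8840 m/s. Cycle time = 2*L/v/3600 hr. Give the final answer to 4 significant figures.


cycle_time = 2 * 2827.3430 / 3.8840 / 3600 = 0.404415 hr
life = 307043 * 0.404415 = 124200 hours


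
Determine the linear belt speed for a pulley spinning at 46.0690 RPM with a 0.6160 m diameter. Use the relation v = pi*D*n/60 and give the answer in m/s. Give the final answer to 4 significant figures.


v = pi * 0.6160 * 46.0690 / 60
v = 1.486 m/s


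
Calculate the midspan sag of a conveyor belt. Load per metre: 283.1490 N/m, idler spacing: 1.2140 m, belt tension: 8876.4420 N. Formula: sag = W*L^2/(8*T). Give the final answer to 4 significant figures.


sag = 283.1490 * 1.2140^2 / (8 * 8876.4420)
sag = 0.005877 m


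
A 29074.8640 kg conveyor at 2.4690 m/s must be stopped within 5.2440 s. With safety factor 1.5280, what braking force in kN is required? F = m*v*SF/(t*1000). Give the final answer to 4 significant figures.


F = 29074.8640 * 2.4690 / 5.2440 * 1.5280 / 1000
F = 20.92 kN


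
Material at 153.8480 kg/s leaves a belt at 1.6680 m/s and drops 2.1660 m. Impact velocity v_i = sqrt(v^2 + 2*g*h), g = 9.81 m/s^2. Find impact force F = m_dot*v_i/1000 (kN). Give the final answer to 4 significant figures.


v_i = sqrt(1.6680^2 + 2*9.81*2.1660) = 6.72898 m/s
F = 153.8480 * 6.72898 / 1000
F = 1.035 kN


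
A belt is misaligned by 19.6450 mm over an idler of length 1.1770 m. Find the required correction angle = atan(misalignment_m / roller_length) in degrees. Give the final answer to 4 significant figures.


misalign_m = 19.6450 / 1000 = 0.019645 m
angle = atan(0.019645 / 1.1770)
angle = 0.9562 deg


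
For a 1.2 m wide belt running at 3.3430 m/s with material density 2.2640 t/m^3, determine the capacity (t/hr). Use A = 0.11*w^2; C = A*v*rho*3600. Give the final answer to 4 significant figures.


A = 0.11 * 1.2^2 = 0.1584 m^2
C = 0.1584 * 3.3430 * 2.2640 * 3600
C = 4316 t/hr


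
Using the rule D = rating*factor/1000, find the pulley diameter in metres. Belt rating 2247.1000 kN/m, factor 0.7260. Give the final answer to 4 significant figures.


D = 2247.1000 * 0.7260 / 1000
D = 1.631 m


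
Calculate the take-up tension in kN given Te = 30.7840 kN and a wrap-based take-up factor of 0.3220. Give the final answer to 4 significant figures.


T_tu = 30.7840 * 0.3220
T_tu = 9.912 kN


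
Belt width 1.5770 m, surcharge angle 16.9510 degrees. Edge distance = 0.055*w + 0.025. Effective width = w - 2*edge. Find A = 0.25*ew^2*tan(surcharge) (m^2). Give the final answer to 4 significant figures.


edge = 0.055*1.5770 + 0.025 = 0.111735 m
ew = 1.5770 - 2*0.111735 = 1.35353 m
A = 0.25 * 1.35353^2 * tan(16.9510 deg)
A = 0.1396 m^2


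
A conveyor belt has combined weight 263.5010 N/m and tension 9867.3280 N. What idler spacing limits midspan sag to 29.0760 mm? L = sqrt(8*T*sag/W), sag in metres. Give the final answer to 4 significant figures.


sag = 29.0760/1000 = 0.029076 m
L = sqrt(8 * 9867.3280 * 0.029076 / 263.5010)
L = 2.951 m


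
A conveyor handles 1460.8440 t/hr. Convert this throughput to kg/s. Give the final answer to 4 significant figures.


m_dot = 1460.8440 * 1000 / 3600
m_dot = 405.8 kg/s


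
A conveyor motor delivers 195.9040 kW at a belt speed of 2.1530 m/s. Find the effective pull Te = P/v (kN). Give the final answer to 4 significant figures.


Te = P / v = 195.9040 / 2.1530
Te = 90.99 kN


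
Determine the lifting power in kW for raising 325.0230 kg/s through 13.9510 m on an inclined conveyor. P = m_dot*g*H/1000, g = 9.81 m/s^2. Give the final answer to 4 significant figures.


P = 325.0230 * 9.81 * 13.9510 / 1000
P = 44.48 kW


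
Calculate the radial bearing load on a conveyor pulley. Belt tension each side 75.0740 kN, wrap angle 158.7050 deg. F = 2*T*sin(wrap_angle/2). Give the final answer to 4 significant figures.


F = 2 * 75.0740 * sin(158.7050/2 deg)
F = 147.6 kN


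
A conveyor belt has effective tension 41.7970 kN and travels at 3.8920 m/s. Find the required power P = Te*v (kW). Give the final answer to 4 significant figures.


P = Te * v = 41.7970 * 3.8920
P = 162.7 kW


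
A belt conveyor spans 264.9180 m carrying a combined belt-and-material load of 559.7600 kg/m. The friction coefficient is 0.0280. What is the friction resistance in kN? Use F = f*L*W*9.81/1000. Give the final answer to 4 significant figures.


F = 0.0280 * 264.9180 * 559.7600 * 9.81 / 1000
F = 40.73 kN


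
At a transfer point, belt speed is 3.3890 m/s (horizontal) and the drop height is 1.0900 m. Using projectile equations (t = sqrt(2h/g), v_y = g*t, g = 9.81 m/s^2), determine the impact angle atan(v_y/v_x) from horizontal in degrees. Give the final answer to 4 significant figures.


t = sqrt(2*1.0900/9.81) = 0.471405 s
v_y = 9.81 * 0.471405 = 4.62448 m/s
angle = atan(4.62448 / 3.3890) = 53.76 deg


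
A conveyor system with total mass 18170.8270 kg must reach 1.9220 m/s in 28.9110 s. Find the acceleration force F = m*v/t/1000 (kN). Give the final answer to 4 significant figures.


F = 18170.8270 * 1.9220 / 28.9110 / 1000
F = 1.208 kN


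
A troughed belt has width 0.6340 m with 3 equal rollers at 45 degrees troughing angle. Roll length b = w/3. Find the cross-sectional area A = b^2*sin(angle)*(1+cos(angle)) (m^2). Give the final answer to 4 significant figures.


b = 0.6340/3 = 0.211333 m
A = 0.211333^2 * sin(45 deg) * (1 + cos(45 deg))
A = 0.05391 m^2


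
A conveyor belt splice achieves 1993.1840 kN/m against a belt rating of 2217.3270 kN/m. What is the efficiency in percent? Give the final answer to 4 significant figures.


Eff = 1993.1840 / 2217.3270 * 100
Eff = 89.89 %


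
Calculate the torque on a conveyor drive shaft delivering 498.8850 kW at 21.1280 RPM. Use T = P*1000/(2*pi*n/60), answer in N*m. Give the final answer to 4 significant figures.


omega = 2*pi*21.1280/60 = 2.21252 rad/s
T = 498.8850*1000 / 2.21252
T = 225500 N*m


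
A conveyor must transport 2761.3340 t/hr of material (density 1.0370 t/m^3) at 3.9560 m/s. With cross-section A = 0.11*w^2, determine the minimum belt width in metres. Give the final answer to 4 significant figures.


A_req = 2761.3340 / (3.9560 * 1.0370 * 3600) = 0.186974 m^2
w = sqrt(0.186974 / 0.11)
w = 1.304 m


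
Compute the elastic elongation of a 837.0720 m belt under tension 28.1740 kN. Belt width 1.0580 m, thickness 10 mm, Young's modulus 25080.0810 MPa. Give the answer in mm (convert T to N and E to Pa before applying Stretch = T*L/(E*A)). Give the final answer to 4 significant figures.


A = 1.0580 * 0.01 = 0.01058 m^2
Stretch = 28.1740*1000 * 837.0720 / (25080.0810e6 * 0.01058) * 1000
Stretch = 88.88 mm


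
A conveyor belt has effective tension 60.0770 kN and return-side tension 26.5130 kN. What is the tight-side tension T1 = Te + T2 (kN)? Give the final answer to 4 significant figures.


T1 = Te + T2 = 60.0770 + 26.5130
T1 = 86.59 kN


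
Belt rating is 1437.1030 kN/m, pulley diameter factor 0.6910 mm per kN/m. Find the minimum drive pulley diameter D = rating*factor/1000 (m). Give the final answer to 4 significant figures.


D = 1437.1030 * 0.6910 / 1000
D = 0.9930 m


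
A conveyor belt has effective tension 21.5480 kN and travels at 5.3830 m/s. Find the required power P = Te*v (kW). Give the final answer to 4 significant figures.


P = Te * v = 21.5480 * 5.3830
P = 116.0 kW


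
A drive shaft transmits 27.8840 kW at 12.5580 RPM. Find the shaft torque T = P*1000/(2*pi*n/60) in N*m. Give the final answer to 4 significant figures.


omega = 2*pi*12.5580/60 = 1.31507 rad/s
T = 27.8840*1000 / 1.31507
T = 21200 N*m


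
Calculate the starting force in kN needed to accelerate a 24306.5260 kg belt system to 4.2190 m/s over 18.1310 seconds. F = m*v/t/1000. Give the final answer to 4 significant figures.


F = 24306.5260 * 4.2190 / 18.1310 / 1000
F = 5.656 kN


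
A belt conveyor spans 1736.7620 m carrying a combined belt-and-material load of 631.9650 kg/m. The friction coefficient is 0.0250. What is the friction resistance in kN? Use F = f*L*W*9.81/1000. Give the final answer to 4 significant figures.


F = 0.0250 * 1736.7620 * 631.9650 * 9.81 / 1000
F = 269.2 kN


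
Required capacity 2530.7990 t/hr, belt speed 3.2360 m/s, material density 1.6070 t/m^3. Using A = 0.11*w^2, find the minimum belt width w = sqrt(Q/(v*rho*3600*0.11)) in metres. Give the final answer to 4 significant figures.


A_req = 2530.7990 / (3.2360 * 1.6070 * 3600) = 0.135186 m^2
w = sqrt(0.135186 / 0.11)
w = 1.109 m


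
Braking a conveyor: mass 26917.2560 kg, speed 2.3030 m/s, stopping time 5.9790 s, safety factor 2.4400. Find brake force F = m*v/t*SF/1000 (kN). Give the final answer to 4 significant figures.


F = 26917.2560 * 2.3030 / 5.9790 * 2.4400 / 1000
F = 25.30 kN


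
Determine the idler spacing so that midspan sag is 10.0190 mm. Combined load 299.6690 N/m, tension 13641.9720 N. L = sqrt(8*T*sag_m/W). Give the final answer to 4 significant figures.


sag = 10.0190/1000 = 0.010019 m
L = sqrt(8 * 13641.9720 * 0.010019 / 299.6690)
L = 1.910 m


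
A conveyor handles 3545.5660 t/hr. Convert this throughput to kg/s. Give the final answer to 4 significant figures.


m_dot = 3545.5660 * 1000 / 3600
m_dot = 984.9 kg/s


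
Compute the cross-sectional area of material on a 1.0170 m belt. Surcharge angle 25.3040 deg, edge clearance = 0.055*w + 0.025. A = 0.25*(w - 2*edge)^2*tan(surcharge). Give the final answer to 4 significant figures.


edge = 0.055*1.0170 + 0.025 = 0.080935 m
ew = 1.0170 - 2*0.080935 = 0.85513 m
A = 0.25 * 0.85513^2 * tan(25.3040 deg)
A = 0.08643 m^2


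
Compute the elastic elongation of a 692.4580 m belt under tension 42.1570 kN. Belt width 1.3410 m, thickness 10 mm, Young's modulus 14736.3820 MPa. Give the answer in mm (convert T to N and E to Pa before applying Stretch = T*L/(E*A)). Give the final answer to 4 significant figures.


A = 1.3410 * 0.01 = 0.01341 m^2
Stretch = 42.1570*1000 * 692.4580 / (14736.3820e6 * 0.01341) * 1000
Stretch = 147.7 mm


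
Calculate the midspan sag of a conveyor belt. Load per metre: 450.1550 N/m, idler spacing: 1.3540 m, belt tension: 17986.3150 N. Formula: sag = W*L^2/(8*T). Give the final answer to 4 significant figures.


sag = 450.1550 * 1.3540^2 / (8 * 17986.3150)
sag = 0.005735 m


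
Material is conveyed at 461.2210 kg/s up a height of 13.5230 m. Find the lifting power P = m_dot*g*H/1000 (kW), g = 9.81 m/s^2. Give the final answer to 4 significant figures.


P = 461.2210 * 9.81 * 13.5230 / 1000
P = 61.19 kW


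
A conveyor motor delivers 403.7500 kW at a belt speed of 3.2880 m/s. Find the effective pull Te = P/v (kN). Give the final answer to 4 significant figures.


Te = P / v = 403.7500 / 3.2880
Te = 122.8 kN


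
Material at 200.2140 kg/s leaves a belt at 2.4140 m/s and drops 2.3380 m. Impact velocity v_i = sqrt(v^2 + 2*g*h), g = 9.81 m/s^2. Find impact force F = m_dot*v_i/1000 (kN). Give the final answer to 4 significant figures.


v_i = sqrt(2.4140^2 + 2*9.81*2.3380) = 7.1902 m/s
F = 200.2140 * 7.1902 / 1000
F = 1.440 kN


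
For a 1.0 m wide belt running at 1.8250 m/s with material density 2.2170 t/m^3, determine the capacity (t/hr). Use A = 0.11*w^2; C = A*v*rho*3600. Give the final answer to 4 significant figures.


A = 0.11 * 1.0^2 = 0.11 m^2
C = 0.11 * 1.8250 * 2.2170 * 3600
C = 1602 t/hr


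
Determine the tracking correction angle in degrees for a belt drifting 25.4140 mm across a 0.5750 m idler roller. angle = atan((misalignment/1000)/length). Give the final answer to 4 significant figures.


misalign_m = 25.4140 / 1000 = 0.025414 m
angle = atan(0.025414 / 0.5750)
angle = 2.531 deg


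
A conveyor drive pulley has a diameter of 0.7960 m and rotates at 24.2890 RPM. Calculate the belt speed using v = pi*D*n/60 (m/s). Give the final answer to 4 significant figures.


v = pi * 0.7960 * 24.2890 / 60
v = 1.012 m/s


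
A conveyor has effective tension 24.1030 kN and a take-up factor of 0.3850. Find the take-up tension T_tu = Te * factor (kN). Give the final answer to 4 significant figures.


T_tu = 24.1030 * 0.3850
T_tu = 9.280 kN


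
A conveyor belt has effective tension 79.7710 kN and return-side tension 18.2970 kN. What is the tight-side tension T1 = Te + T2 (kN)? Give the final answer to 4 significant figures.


T1 = Te + T2 = 79.7710 + 18.2970
T1 = 98.07 kN


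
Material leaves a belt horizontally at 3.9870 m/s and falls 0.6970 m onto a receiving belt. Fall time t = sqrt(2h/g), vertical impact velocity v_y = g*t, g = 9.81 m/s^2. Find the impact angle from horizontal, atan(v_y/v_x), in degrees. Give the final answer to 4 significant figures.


t = sqrt(2*0.6970/9.81) = 0.376961 s
v_y = 9.81 * 0.376961 = 3.69799 m/s
angle = atan(3.69799 / 3.9870) = 42.85 deg


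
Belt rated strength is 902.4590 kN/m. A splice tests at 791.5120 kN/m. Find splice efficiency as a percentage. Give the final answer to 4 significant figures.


Eff = 791.5120 / 902.4590 * 100
Eff = 87.71 %


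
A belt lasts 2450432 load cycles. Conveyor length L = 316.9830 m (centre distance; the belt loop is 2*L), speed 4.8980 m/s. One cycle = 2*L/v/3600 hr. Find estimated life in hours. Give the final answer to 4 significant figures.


cycle_time = 2 * 316.9830 / 4.8980 / 3600 = 0.0359538 hr
life = 2450432 * 0.0359538 = 88100 hours


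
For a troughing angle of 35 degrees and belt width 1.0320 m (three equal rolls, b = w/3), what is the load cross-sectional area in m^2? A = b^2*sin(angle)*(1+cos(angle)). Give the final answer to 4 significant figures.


b = 1.0320/3 = 0.344 m
A = 0.344^2 * sin(35 deg) * (1 + cos(35 deg))
A = 0.1235 m^2


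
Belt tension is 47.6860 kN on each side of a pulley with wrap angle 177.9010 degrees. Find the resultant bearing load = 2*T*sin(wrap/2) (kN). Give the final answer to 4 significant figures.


F = 2 * 47.6860 * sin(177.9010/2 deg)
F = 95.36 kN


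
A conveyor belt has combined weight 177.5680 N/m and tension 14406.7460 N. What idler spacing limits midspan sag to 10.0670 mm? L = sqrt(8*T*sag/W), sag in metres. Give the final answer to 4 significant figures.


sag = 10.0670/1000 = 0.010067 m
L = sqrt(8 * 14406.7460 * 0.010067 / 177.5680)
L = 2.556 m


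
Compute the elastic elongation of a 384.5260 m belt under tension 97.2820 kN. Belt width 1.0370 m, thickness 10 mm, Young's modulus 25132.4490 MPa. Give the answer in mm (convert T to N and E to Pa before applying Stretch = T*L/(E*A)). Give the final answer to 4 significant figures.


A = 1.0370 * 0.01 = 0.01037 m^2
Stretch = 97.2820*1000 * 384.5260 / (25132.4490e6 * 0.01037) * 1000
Stretch = 143.5 mm


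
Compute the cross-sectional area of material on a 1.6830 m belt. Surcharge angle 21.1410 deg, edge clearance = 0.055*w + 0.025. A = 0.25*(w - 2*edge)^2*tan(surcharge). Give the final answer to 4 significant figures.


edge = 0.055*1.6830 + 0.025 = 0.117565 m
ew = 1.6830 - 2*0.117565 = 1.44787 m
A = 0.25 * 1.44787^2 * tan(21.1410 deg)
A = 0.2027 m^2


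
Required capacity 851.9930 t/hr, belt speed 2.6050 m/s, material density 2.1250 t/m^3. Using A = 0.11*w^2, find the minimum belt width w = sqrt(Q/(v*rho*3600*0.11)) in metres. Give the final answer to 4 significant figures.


A_req = 851.9930 / (2.6050 * 2.1250 * 3600) = 0.042753 m^2
w = sqrt(0.042753 / 0.11)
w = 0.6234 m


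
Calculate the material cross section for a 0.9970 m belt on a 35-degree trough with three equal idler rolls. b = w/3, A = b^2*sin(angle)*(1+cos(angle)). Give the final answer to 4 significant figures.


b = 0.9970/3 = 0.332333 m
A = 0.332333^2 * sin(35 deg) * (1 + cos(35 deg))
A = 0.1152 m^2


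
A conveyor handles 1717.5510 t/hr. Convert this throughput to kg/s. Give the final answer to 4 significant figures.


m_dot = 1717.5510 * 1000 / 3600
m_dot = 477.1 kg/s


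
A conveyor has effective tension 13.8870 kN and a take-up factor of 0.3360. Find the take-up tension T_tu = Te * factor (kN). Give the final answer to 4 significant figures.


T_tu = 13.8870 * 0.3360
T_tu = 4.666 kN


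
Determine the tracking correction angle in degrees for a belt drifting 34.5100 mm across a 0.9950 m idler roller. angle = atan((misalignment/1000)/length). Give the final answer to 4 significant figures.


misalign_m = 34.5100 / 1000 = 0.034510 m
angle = atan(0.034510 / 0.9950)
angle = 1.986 deg


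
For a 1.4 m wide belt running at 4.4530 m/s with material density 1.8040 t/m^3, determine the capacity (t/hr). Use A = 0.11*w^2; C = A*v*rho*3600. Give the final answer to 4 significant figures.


A = 0.11 * 1.4^2 = 0.2156 m^2
C = 0.2156 * 4.4530 * 1.8040 * 3600
C = 6235 t/hr


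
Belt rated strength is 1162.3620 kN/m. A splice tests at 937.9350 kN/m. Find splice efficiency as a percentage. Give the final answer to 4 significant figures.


Eff = 937.9350 / 1162.3620 * 100
Eff = 80.69 %


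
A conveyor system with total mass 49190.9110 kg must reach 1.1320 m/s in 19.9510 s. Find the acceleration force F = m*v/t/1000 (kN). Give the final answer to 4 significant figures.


F = 49190.9110 * 1.1320 / 19.9510 / 1000
F = 2.791 kN


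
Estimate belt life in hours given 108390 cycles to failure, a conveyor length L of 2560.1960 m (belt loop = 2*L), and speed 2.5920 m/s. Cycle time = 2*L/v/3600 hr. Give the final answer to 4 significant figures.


cycle_time = 2 * 2560.1960 / 2.5920 / 3600 = 0.548739 hr
life = 108390 * 0.548739 = 59480 hours


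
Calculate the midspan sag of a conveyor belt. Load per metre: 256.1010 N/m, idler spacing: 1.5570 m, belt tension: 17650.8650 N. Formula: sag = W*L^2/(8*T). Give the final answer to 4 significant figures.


sag = 256.1010 * 1.5570^2 / (8 * 17650.8650)
sag = 0.004397 m


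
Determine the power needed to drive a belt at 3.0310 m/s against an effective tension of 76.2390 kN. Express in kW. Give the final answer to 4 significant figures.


P = Te * v = 76.2390 * 3.0310
P = 231.1 kW


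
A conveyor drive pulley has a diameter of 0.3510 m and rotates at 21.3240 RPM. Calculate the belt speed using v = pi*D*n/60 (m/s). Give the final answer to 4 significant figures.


v = pi * 0.3510 * 21.3240 / 60
v = 0.3919 m/s


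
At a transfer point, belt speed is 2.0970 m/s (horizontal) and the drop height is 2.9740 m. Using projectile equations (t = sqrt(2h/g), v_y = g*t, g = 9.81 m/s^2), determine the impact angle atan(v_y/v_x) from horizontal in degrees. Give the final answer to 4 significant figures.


t = sqrt(2*2.9740/9.81) = 0.778666 s
v_y = 9.81 * 0.778666 = 7.63871 m/s
angle = atan(7.63871 / 2.0970) = 74.65 deg


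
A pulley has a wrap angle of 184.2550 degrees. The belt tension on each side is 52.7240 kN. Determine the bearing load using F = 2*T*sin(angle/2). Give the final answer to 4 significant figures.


F = 2 * 52.7240 * sin(184.2550/2 deg)
F = 105.4 kN


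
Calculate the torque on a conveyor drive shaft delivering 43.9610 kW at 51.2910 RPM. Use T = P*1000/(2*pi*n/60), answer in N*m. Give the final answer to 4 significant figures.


omega = 2*pi*51.2910/60 = 5.37118 rad/s
T = 43.9610*1000 / 5.37118
T = 8185 N*m


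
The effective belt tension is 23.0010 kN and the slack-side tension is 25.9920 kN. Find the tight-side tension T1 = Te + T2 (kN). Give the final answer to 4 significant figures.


T1 = Te + T2 = 23.0010 + 25.9920
T1 = 48.99 kN


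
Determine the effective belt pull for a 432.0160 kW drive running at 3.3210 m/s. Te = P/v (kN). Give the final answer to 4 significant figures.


Te = P / v = 432.0160 / 3.3210
Te = 130.1 kN


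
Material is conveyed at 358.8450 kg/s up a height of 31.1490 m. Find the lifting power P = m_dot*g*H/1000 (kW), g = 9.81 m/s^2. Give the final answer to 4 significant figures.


P = 358.8450 * 9.81 * 31.1490 / 1000
P = 109.7 kW


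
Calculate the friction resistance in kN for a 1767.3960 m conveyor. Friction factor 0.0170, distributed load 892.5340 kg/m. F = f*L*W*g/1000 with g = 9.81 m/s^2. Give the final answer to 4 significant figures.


F = 0.0170 * 1767.3960 * 892.5340 * 9.81 / 1000
F = 263.1 kN


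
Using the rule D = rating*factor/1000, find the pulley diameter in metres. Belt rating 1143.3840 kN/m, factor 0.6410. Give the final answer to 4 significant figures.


D = 1143.3840 * 0.6410 / 1000
D = 0.7329 m


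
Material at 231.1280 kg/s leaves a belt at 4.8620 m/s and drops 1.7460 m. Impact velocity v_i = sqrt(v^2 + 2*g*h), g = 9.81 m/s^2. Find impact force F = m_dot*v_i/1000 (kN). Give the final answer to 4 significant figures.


v_i = sqrt(4.8620^2 + 2*9.81*1.7460) = 7.60891 m/s
F = 231.1280 * 7.60891 / 1000
F = 1.759 kN


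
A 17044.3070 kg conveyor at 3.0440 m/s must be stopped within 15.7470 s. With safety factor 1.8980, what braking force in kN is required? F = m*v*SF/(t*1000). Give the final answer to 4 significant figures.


F = 17044.3070 * 3.0440 / 15.7470 * 1.8980 / 1000
F = 6.253 kN


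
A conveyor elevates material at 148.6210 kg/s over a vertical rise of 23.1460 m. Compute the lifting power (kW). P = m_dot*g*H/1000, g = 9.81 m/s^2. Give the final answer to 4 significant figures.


P = 148.6210 * 9.81 * 23.1460 / 1000
P = 33.75 kW


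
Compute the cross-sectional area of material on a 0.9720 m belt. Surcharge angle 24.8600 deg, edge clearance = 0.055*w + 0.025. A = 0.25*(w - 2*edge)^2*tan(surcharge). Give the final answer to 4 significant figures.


edge = 0.055*0.9720 + 0.025 = 0.07846 m
ew = 0.9720 - 2*0.07846 = 0.81508 m
A = 0.25 * 0.81508^2 * tan(24.8600 deg)
A = 0.07695 m^2


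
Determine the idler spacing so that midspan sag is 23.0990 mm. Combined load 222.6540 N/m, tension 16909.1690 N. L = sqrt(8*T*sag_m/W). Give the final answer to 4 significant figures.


sag = 23.0990/1000 = 0.023099 m
L = sqrt(8 * 16909.1690 * 0.023099 / 222.6540)
L = 3.746 m


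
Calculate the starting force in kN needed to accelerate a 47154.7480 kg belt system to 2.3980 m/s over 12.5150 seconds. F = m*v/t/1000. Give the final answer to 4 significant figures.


F = 47154.7480 * 2.3980 / 12.5150 / 1000
F = 9.035 kN


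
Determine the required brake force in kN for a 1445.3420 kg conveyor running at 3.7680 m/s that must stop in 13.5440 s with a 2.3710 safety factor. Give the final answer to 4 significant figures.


F = 1445.3420 * 3.7680 / 13.5440 * 2.3710 / 1000
F = 0.9534 kN


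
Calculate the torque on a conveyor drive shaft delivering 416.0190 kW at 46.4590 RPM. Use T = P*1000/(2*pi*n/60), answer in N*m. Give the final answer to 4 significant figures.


omega = 2*pi*46.4590/60 = 4.86518 rad/s
T = 416.0190*1000 / 4.86518
T = 85510 N*m


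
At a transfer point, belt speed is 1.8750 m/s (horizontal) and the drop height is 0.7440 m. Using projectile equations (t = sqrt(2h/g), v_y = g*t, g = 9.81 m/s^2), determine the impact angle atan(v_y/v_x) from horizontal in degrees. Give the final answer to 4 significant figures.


t = sqrt(2*0.7440/9.81) = 0.389464 s
v_y = 9.81 * 0.389464 = 3.82064 m/s
angle = atan(3.82064 / 1.8750) = 63.86 deg


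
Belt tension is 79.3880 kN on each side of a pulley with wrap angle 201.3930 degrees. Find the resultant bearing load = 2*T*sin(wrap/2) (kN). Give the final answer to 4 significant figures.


F = 2 * 79.3880 * sin(201.3930/2 deg)
F = 156.0 kN


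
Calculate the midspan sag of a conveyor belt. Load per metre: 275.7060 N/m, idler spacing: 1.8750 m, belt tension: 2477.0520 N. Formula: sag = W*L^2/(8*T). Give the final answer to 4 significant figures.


sag = 275.7060 * 1.8750^2 / (8 * 2477.0520)
sag = 0.04891 m


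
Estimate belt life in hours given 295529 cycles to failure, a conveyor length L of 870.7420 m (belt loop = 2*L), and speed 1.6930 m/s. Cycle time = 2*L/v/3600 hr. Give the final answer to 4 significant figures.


cycle_time = 2 * 870.7420 / 1.6930 / 3600 = 0.285733 hr
life = 295529 * 0.285733 = 84440 hours


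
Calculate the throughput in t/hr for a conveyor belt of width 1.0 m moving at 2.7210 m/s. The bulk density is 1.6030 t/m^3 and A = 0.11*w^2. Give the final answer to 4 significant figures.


A = 0.11 * 1.0^2 = 0.11 m^2
C = 0.11 * 2.7210 * 1.6030 * 3600
C = 1727 t/hr


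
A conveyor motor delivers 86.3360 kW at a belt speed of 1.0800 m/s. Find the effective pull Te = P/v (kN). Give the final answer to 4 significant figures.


Te = P / v = 86.3360 / 1.0800
Te = 79.94 kN


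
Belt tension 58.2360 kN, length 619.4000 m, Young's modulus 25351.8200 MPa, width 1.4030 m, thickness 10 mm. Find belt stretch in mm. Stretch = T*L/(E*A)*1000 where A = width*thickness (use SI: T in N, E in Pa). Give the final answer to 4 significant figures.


A = 1.4030 * 0.01 = 0.01403 m^2
Stretch = 58.2360*1000 * 619.4000 / (25351.8200e6 * 0.01403) * 1000
Stretch = 101.4 mm


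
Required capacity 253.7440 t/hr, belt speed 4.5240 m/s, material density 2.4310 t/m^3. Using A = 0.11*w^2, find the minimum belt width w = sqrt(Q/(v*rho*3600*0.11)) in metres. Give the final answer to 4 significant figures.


A_req = 253.7440 / (4.5240 * 2.4310 * 3600) = 0.00640893 m^2
w = sqrt(0.00640893 / 0.11)
w = 0.2414 m


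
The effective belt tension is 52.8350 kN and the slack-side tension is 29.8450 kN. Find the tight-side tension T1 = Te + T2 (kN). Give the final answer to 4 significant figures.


T1 = Te + T2 = 52.8350 + 29.8450
T1 = 82.68 kN


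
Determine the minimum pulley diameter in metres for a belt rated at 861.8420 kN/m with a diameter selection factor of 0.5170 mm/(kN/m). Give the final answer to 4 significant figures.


D = 861.8420 * 0.5170 / 1000
D = 0.4456 m


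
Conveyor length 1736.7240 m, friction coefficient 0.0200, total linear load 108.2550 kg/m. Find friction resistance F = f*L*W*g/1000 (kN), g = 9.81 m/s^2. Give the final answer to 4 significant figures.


F = 0.0200 * 1736.7240 * 108.2550 * 9.81 / 1000
F = 36.89 kN


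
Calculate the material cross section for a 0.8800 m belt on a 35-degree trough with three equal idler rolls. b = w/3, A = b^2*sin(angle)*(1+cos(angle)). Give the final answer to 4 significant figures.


b = 0.8800/3 = 0.293333 m
A = 0.293333^2 * sin(35 deg) * (1 + cos(35 deg))
A = 0.08978 m^2


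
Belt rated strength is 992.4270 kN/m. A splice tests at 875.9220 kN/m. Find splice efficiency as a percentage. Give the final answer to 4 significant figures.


Eff = 875.9220 / 992.4270 * 100
Eff = 88.26 %


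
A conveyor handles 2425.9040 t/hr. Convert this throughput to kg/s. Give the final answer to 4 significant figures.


m_dot = 2425.9040 * 1000 / 3600
m_dot = 673.9 kg/s


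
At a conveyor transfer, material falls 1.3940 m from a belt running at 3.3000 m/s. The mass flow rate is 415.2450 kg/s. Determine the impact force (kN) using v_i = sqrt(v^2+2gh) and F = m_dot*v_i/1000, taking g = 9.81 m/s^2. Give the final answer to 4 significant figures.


v_i = sqrt(3.3000^2 + 2*9.81*1.3940) = 6.18387 m/s
F = 415.2450 * 6.18387 / 1000
F = 2.568 kN


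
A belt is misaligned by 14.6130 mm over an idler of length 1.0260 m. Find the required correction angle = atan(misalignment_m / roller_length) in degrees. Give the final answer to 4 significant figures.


misalign_m = 14.6130 / 1000 = 0.014613 m
angle = atan(0.014613 / 1.0260)
angle = 0.8160 deg


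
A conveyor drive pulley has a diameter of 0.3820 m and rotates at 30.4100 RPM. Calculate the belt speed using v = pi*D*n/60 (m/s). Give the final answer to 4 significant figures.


v = pi * 0.3820 * 30.4100 / 60
v = 0.6082 m/s


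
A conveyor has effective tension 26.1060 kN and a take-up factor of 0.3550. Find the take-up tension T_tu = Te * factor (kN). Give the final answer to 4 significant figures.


T_tu = 26.1060 * 0.3550
T_tu = 9.268 kN


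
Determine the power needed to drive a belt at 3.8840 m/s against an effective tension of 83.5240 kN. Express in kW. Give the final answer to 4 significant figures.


P = Te * v = 83.5240 * 3.8840
P = 324.4 kW


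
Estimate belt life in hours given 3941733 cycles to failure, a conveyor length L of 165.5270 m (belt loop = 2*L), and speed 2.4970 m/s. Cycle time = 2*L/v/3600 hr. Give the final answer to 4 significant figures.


cycle_time = 2 * 165.5270 / 2.4970 / 3600 = 0.036828 hr
life = 3941733 * 0.036828 = 145200 hours


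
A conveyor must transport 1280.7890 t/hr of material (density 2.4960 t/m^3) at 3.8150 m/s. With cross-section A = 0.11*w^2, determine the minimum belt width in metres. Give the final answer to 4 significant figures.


A_req = 1280.7890 / (3.8150 * 2.4960 * 3600) = 0.0373625 m^2
w = sqrt(0.0373625 / 0.11)
w = 0.5828 m


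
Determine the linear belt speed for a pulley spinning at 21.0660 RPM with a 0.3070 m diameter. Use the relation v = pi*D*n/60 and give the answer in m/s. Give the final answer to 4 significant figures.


v = pi * 0.3070 * 21.0660 / 60
v = 0.3386 m/s


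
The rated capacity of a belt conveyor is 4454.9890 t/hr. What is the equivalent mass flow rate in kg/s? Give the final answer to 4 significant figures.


m_dot = 4454.9890 * 1000 / 3600
m_dot = 1237 kg/s


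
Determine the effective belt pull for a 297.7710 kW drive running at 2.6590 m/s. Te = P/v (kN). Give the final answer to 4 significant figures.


Te = P / v = 297.7710 / 2.6590
Te = 112.0 kN


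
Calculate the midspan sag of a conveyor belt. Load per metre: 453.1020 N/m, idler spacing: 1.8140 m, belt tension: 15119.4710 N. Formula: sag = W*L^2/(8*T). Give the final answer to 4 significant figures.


sag = 453.1020 * 1.8140^2 / (8 * 15119.4710)
sag = 0.01233 m


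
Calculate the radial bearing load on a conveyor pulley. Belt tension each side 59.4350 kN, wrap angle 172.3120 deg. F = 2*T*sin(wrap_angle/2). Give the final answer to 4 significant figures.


F = 2 * 59.4350 * sin(172.3120/2 deg)
F = 118.6 kN


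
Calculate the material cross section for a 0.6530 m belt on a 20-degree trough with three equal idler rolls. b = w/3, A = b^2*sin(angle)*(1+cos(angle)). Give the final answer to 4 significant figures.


b = 0.6530/3 = 0.217667 m
A = 0.217667^2 * sin(20 deg) * (1 + cos(20 deg))
A = 0.03143 m^2


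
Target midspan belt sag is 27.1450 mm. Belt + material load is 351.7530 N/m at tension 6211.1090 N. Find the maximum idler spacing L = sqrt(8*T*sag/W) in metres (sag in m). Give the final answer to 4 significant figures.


sag = 27.1450/1000 = 0.027145 m
L = sqrt(8 * 6211.1090 * 0.027145 / 351.7530)
L = 1.958 m


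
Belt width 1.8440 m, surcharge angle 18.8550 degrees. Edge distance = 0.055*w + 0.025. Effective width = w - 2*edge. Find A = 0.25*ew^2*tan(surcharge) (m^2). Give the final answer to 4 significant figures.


edge = 0.055*1.8440 + 0.025 = 0.12642 m
ew = 1.8440 - 2*0.12642 = 1.59116 m
A = 0.25 * 1.59116^2 * tan(18.8550 deg)
A = 0.2162 m^2


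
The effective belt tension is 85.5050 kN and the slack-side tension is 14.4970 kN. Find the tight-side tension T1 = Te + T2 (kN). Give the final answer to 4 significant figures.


T1 = Te + T2 = 85.5050 + 14.4970
T1 = 100.0 kN


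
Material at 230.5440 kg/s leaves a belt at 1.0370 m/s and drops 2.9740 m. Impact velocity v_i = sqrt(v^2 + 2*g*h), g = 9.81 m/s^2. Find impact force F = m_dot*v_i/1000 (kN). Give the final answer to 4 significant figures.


v_i = sqrt(1.0370^2 + 2*9.81*2.9740) = 7.70878 m/s
F = 230.5440 * 7.70878 / 1000
F = 1.777 kN


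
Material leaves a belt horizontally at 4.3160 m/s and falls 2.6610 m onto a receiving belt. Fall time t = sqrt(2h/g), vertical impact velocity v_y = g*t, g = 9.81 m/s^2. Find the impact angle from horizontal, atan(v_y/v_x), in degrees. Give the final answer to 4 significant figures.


t = sqrt(2*2.6610/9.81) = 0.736551 s
v_y = 9.81 * 0.736551 = 7.22557 m/s
angle = atan(7.22557 / 4.3160) = 59.15 deg


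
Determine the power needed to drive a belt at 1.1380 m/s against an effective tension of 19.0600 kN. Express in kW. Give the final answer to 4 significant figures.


P = Te * v = 19.0600 * 1.1380
P = 21.69 kW


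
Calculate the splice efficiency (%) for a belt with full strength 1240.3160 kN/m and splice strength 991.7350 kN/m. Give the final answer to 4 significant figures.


Eff = 991.7350 / 1240.3160 * 100
Eff = 79.96 %


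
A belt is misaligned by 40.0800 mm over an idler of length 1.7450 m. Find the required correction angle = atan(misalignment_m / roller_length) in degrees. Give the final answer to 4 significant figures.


misalign_m = 40.0800 / 1000 = 0.040080 m
angle = atan(0.040080 / 1.7450)
angle = 1.316 deg


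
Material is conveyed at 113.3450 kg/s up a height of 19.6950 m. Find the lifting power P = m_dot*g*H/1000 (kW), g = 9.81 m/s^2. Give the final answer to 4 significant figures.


P = 113.3450 * 9.81 * 19.6950 / 1000
P = 21.90 kW


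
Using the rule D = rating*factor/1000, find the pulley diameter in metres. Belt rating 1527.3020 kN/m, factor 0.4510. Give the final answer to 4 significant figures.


D = 1527.3020 * 0.4510 / 1000
D = 0.6888 m


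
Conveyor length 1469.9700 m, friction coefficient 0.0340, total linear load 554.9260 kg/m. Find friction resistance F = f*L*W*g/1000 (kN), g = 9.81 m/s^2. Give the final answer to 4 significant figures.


F = 0.0340 * 1469.9700 * 554.9260 * 9.81 / 1000
F = 272.1 kN


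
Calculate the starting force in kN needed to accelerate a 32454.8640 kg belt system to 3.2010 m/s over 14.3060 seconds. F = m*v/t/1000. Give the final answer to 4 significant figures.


F = 32454.8640 * 3.2010 / 14.3060 / 1000
F = 7.262 kN


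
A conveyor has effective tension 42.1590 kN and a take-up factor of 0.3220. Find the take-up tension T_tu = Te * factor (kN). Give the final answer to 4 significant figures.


T_tu = 42.1590 * 0.3220
T_tu = 13.58 kN


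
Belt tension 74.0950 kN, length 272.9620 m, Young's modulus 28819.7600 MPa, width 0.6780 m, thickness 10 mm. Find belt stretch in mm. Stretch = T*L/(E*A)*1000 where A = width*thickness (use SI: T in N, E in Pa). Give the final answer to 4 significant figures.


A = 0.6780 * 0.01 = 0.00678 m^2
Stretch = 74.0950*1000 * 272.9620 / (28819.7600e6 * 0.00678) * 1000
Stretch = 103.5 mm


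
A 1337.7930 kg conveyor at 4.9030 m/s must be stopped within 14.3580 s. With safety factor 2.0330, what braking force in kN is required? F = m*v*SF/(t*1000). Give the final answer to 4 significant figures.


F = 1337.7930 * 4.9030 / 14.3580 * 2.0330 / 1000
F = 0.9287 kN


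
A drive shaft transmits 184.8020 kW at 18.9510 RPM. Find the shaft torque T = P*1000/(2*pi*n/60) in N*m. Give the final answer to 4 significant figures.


omega = 2*pi*18.9510/60 = 1.98454 rad/s
T = 184.8020*1000 / 1.98454
T = 93120 N*m


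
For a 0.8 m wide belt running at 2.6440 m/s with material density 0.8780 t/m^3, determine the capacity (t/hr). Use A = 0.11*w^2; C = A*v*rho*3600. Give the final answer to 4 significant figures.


A = 0.11 * 0.8^2 = 0.0704 m^2
C = 0.0704 * 2.6440 * 0.8780 * 3600
C = 588.3 t/hr


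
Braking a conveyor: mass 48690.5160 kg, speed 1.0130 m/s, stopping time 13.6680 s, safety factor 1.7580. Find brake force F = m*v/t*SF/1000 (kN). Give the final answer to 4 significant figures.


F = 48690.5160 * 1.0130 / 13.6680 * 1.7580 / 1000
F = 6.344 kN


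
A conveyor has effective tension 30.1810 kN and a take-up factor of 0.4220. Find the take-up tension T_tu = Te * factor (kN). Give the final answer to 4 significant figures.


T_tu = 30.1810 * 0.4220
T_tu = 12.74 kN
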